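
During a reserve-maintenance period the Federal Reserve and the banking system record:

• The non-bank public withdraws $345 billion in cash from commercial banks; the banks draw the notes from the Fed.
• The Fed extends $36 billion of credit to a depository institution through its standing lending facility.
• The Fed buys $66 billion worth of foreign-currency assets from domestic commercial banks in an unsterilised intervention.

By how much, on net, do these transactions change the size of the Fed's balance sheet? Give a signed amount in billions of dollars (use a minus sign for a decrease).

Fed balance sheet:
  Assets:      Loans to banks +$36B, Foreign assets +$66B
  Liabilities: Bank reserves −$243B, Currency in circulation +$345B
Change in total Fed assets = +$102 billion.

+$102 billion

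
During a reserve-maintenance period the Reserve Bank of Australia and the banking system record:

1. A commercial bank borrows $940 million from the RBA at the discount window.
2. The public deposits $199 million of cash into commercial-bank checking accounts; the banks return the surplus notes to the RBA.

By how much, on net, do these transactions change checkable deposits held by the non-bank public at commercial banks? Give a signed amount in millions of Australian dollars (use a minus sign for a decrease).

+$199 million

Discount-window loan $940 million: the counterparty is a bank, so public deposits are unchanged → 0.
Currency deposit $199 million: non-bank counterparties' bank balances rise → +$199M.
Net: 0 + 199 = +$199 million.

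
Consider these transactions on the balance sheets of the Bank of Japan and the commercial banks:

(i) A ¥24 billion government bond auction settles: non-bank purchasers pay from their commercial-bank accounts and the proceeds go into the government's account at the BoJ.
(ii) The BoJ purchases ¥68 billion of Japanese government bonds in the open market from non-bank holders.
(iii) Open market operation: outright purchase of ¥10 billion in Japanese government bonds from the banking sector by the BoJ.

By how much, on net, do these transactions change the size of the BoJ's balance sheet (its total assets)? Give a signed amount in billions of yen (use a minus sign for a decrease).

BoJ balance sheet:
  Assets:      Securities +¥78B
  Liabilities: Bank reserves +¥54B, Government deposits +¥24B
Change in total BoJ assets = +¥78 billion.

+¥78 billion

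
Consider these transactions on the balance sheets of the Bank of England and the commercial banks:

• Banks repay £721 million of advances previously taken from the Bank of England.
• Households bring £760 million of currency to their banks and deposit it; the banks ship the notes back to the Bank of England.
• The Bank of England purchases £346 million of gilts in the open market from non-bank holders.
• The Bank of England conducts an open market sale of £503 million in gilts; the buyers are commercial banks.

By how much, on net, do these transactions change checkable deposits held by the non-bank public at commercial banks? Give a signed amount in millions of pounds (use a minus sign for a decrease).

Bank of England balance sheet:
  Assets:      Securities −£157M, Loans to banks −£721M
  Liabilities: Bank reserves −£118M, Currency in circulation −£760M
Commercial banking system:
  Assets:      Reserves at CB −£118M, Securities +£503M
  Liabilities: Checkable deposits +£1106M, Borrowings from CB −£721M
So the change in checkable deposits held by the non-bank public at commercial banks is +£1106 million.

+£1106 million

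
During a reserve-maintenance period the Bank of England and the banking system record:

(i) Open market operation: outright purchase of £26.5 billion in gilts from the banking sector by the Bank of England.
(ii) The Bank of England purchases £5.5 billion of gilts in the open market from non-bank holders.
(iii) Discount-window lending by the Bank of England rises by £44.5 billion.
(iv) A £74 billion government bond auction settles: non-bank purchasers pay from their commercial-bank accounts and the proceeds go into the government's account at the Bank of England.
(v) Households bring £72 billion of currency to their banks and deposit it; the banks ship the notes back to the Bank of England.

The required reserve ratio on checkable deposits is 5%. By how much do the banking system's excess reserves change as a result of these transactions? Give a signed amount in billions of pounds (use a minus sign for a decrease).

OMO purchase (from banks) £26.5 billion: reserves +£26.5B, deposits 0.
Asset purchase (from non-banks) £5.5 billion: reserves +£5.5B, deposits +£5.5B.
Discount-window loan £44.5 billion: reserves +£44.5B, deposits 0.
Government account inflow £74 billion: reserves −£74B, deposits −£74B.
Currency deposit £72 billion: reserves +£72B, deposits +£72B.
Totals: Δreserves = +£74.5B, Δdeposits = +£3.5B.
Δrequired reserves = 5% × +£3.5B = +£0.175B.
Δexcess reserves = Δreserves − Δrequired = +£74.5B − (+£0.175B) = +£74.325 billion.

+£74.325 billion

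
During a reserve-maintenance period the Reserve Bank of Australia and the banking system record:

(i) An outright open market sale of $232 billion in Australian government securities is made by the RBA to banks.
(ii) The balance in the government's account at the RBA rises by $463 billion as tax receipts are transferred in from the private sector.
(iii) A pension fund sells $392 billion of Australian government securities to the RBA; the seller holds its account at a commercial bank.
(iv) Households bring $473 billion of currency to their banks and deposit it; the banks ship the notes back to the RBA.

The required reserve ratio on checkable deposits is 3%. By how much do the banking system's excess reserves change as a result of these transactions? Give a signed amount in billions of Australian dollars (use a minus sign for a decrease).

OMO sale (to banks) $232 billion: reserves −$232B, deposits 0.
Government account inflow $463 billion: reserves −$463B, deposits −$463B.
Asset purchase (from non-banks) $392 billion: reserves +$392B, deposits +$392B.
Currency deposit $473 billion: reserves +$473B, deposits +$473B.
Totals: Δreserves = +$170B, Δdeposits = +$402B.
Δrequired reserves = 3% × +$402B = +$12.06B.
Δexcess reserves = Δreserves − Δrequired = +$170B − (+$12.06B) = +$157.94 billion.

+$157.94 billion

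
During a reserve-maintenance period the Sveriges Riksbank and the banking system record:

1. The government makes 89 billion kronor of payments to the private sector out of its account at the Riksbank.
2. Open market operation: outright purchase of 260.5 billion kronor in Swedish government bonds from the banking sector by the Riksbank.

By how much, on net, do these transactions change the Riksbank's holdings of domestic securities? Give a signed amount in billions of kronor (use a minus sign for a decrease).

Government spending 89 billion kronor: the Riksbank's securities portfolio is untouched → 0.
OMO purchase (from banks) 260.5 billion kronor: securities added to the Riksbank's portfolio → +260.5B.
Net: 0 + 260.5 = +260.5 billion.

+260.5 billion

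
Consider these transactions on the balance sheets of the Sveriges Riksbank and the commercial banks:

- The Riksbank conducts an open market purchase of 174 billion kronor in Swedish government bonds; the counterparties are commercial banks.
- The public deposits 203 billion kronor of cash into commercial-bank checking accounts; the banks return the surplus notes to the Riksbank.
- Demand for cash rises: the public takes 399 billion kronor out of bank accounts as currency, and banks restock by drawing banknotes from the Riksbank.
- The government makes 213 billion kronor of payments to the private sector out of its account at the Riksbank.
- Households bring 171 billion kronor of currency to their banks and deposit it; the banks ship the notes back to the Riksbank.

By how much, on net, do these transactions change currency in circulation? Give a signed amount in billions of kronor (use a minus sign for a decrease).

+25 billion

OMO purchase (from banks) 174 billion kronor: no currency enters or leaves circulation → 0.
Currency deposit 203 billion kronor: notes return to the central bank → −203B.
Currency withdrawal 399 billion kronor: notes leave the central bank → +399B.
Government spending 213 billion kronor: no currency enters or leaves circulation → 0.
Currency deposit 171 billion kronor: notes return to the central bank → −171B.
Net: 0 − 203 + 399 + 0 − 171 = +25 billion.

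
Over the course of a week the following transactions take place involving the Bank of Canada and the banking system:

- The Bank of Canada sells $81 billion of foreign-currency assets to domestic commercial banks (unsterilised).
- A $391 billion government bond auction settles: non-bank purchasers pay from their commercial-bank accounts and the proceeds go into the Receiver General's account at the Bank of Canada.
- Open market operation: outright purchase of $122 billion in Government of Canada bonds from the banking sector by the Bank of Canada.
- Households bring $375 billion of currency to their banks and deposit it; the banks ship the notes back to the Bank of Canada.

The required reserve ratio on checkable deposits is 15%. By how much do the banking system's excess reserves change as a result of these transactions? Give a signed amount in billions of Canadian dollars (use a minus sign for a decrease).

FX sale $81 billion: reserves −$81B, deposits 0.
Government account inflow $391 billion: reserves −$391B, deposits −$391B.
OMO purchase (from banks) $122 billion: reserves +$122B, deposits 0.
Currency deposit $375 billion: reserves +$375B, deposits +$375B.
Totals: Δreserves = +$25B, Δdeposits = −$16B.
Δrequired reserves = 15% × −$16B = −$2.4B.
Δexcess reserves = Δreserves − Δrequired = +$25B − (−$2.4B) = +$27.4 billion.

+$27.4 billion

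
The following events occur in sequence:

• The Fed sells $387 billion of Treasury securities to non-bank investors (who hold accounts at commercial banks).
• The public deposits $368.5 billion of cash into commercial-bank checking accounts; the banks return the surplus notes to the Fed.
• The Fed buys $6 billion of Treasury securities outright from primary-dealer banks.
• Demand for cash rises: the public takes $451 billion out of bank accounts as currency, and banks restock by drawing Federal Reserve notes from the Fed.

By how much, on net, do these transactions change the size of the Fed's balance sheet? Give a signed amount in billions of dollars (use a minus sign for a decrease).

Fed balance sheet:
  Assets:      Securities −$381B
  Liabilities: Bank reserves −$463.5B, Currency in circulation +$82.5B
Commercial banking system:
  Assets:      Reserves at CB −$463.5B, Securities −$6B
  Liabilities: Checkable deposits −$469.5B
Change in total Fed assets = -$381 billion.

-$381 billion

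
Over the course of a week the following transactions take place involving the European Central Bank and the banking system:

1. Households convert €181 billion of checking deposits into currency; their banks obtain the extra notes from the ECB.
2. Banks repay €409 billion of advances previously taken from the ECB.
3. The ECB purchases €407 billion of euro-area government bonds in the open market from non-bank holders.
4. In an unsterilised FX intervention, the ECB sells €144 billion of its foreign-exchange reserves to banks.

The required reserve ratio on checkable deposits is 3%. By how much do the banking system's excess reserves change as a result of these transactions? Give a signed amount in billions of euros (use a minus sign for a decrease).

Currency withdrawal €181 billion: reserves −€181B, deposits −€181B.
Discount-window repayment €409 billion: reserves −€409B, deposits 0.
Asset purchase (from non-banks) €407 billion: reserves +€407B, deposits +€407B.
FX sale €144 billion: reserves −€144B, deposits 0.
Totals: Δreserves = −€327B, Δdeposits = +€226B.
Δrequired reserves = 3% × +€226B = +€6.78B.
Δexcess reserves = Δreserves − Δrequired = −€327B − (+€6.78B) = -€333.78 billion.

-€333.78 billion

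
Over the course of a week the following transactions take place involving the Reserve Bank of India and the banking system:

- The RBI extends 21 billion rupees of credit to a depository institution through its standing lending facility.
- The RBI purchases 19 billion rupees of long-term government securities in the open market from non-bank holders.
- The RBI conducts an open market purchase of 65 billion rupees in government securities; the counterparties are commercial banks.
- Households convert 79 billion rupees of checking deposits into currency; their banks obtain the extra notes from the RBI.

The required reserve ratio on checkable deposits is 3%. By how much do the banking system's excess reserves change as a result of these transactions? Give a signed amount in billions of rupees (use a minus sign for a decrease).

+27.8 billion

Discount-window loan 21 billion rupees: reserves +21B, deposits 0.
Asset purchase (from non-banks) 19 billion rupees: reserves +19B, deposits +19B.
OMO purchase (from banks) 65 billion rupees: reserves +65B, deposits 0.
Currency withdrawal 79 billion rupees: reserves −79B, deposits −79B.
Totals: Δreserves = +26B, Δdeposits = −60B.
Δrequired reserves = 3% × −60B = −1.8B.
Δexcess reserves = Δreserves − Δrequired = +26B − (−1.8B) = +27.8 billion.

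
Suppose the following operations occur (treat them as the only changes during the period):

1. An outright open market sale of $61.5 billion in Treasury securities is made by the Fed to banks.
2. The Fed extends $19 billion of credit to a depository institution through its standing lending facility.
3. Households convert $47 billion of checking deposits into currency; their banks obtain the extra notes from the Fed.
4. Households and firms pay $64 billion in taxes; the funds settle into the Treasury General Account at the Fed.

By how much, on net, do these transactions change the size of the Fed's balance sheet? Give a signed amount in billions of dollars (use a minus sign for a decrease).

OMO sale (to banks) $61.5 billion: a Fed asset is shed → −$61.5B.
Discount-window loan $19 billion: a Fed asset is acquired → +$19B.
Currency withdrawal $47 billion: only the composition of liabilities changes → 0.
Government account inflow $64 billion: only the composition of liabilities changes → 0.
Net: −61.5 + 19 + 0 + 0 = -$42.5 billion.

-$42.5 billion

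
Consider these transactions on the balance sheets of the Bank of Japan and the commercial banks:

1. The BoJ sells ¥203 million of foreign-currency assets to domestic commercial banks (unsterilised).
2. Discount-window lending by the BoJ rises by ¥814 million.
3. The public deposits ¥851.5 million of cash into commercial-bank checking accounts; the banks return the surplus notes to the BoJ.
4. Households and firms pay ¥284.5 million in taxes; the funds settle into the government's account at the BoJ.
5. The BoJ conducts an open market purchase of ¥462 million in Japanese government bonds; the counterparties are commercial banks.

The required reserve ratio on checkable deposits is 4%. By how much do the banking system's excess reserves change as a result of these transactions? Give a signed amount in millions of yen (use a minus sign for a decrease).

+¥1617.32 million

FX sale ¥203 million: reserves −¥203M, deposits 0.
Discount-window loan ¥814 million: reserves +¥814M, deposits 0.
Currency deposit ¥851.5 million: reserves +¥851.5M, deposits +¥851.5M.
Government account inflow ¥284.5 million: reserves −¥284.5M, deposits −¥284.5M.
OMO purchase (from banks) ¥462 million: reserves +¥462M, deposits 0.
Totals: Δreserves = +¥1640M, Δdeposits = +¥567M.
Δrequired reserves = 4% × +¥567M = +¥22.68M.
Δexcess reserves = Δreserves − Δrequired = +¥1640M − (+¥22.68M) = +¥1617.32 million.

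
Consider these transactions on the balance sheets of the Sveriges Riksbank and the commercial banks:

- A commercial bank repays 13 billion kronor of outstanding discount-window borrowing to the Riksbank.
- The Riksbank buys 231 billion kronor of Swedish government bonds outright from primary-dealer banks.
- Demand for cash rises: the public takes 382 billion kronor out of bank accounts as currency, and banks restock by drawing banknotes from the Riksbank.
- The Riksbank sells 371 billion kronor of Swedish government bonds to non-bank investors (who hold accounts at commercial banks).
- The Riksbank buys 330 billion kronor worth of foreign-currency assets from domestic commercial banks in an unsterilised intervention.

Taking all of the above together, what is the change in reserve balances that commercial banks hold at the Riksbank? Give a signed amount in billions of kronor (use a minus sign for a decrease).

Riksbank balance sheet:
  Assets:      Securities −140B, Loans to banks −13B, Foreign assets +330B
  Liabilities: Bank reserves −205B, Currency in circulation +382B
Commercial banking system:
  Assets:      Reserves at CB −205B, Securities −231B, Foreign assets −330B
  Liabilities: Checkable deposits −753B, Borrowings from CB −13B
So the change in reserve balances that commercial banks hold at the Riksbank is -205 billion.

-205 billion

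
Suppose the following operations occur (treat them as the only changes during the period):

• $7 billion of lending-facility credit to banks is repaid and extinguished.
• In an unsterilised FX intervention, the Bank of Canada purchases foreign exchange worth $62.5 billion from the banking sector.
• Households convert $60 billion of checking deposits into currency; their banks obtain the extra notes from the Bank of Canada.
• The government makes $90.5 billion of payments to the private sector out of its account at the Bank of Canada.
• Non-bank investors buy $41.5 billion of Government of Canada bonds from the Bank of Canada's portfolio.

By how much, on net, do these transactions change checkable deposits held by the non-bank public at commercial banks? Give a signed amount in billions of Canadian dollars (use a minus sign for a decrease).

Discount-window repayment $7 billion: the counterparty is a bank, so public deposits are unchanged → 0.
FX purchase $62.5 billion: the counterparty is a bank, so public deposits are unchanged → 0.
Currency withdrawal $60 billion: non-bank counterparties' bank balances fall → −$60B.
Government spending $90.5 billion: non-bank counterparties' bank balances rise → +$90.5B.
Asset sale (to non-banks) $41.5 billion: non-bank counterparties' bank balances fall → −$41.5B.
Net: 0 + 0 − 60 + 90.5 − 41.5 = -$11 billion.

-$11 billion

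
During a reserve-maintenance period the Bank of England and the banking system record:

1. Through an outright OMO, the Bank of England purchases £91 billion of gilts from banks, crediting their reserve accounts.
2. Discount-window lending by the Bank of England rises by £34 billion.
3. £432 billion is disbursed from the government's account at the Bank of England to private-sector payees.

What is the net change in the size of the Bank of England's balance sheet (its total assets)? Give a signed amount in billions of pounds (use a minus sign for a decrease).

+£125 billion

Bank of England balance sheet:
  Assets:      Securities +£91B, Loans to banks +£34B
  Liabilities: Bank reserves +£557B, Government deposits −£432B
Change in total Bank of England assets = +£125 billion.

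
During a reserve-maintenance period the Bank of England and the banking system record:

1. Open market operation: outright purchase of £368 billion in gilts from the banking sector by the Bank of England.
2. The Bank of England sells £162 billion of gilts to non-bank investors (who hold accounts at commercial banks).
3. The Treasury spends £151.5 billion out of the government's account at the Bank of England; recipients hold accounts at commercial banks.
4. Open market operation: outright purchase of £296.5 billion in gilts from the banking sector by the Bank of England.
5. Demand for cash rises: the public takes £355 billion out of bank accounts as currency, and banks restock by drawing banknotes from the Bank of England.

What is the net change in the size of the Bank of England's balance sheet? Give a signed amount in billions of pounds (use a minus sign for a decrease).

OMO purchase (from banks) £368 billion: a Bank of England asset is acquired → +£368B.
Asset sale (to non-banks) £162 billion: a Bank of England asset is shed → −£162B.
Government spending £151.5 billion: only the composition of liabilities changes → 0.
OMO purchase (from banks) £296.5 billion: a Bank of England asset is acquired → +£296.5B.
Currency withdrawal £355 billion: only the composition of liabilities changes → 0.
Net: 368 − 162 + 0 + 296.5 + 0 = +£502.5 billion.

+£502.5 billion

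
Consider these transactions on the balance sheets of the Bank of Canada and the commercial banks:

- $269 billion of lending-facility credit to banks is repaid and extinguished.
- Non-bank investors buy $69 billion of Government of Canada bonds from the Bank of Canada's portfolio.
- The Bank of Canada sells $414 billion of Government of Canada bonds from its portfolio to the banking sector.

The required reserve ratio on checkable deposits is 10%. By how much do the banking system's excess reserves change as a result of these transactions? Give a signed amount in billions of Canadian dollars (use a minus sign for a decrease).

-$745.1 billion

Discount-window repayment $269 billion: reserves −$269B, deposits 0.
Asset sale (to non-banks) $69 billion: reserves −$69B, deposits −$69B.
OMO sale (to banks) $414 billion: reserves −$414B, deposits 0.
Totals: Δreserves = −$752B, Δdeposits = −$69B.
Δrequired reserves = 10% × −$69B = −$6.9B.
Δexcess reserves = Δreserves − Δrequired = −$752B − (−$6.9B) = -$745.1 billion.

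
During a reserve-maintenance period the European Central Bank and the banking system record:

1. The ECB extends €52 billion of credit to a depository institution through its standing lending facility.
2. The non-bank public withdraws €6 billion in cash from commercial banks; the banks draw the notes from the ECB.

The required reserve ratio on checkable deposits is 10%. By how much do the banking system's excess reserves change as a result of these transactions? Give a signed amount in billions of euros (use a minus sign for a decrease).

Discount-window loan €52 billion: reserves +€52B, deposits 0.
Currency withdrawal €6 billion: reserves −€6B, deposits −€6B.
Totals: Δreserves = +€46B, Δdeposits = −€6B.
Δrequired reserves = 10% × −€6B = −€0.6B.
Δexcess reserves = Δreserves − Δrequired = +€46B − (−€0.6B) = +€46.6 billion.

+€46.6 billion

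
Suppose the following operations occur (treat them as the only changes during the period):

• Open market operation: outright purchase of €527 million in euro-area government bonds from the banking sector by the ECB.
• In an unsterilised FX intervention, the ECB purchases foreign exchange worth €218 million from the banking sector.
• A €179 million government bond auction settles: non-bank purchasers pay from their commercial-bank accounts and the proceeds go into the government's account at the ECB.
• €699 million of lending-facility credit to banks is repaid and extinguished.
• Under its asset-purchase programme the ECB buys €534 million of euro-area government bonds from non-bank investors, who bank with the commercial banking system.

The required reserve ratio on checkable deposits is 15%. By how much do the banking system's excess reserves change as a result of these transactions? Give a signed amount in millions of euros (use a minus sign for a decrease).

+€347.75 million

OMO purchase (from banks) €527 million: reserves +€527M, deposits 0.
FX purchase €218 million: reserves +€218M, deposits 0.
Government account inflow €179 million: reserves −€179M, deposits −€179M.
Discount-window repayment €699 million: reserves −€699M, deposits 0.
Asset purchase (from non-banks) €534 million: reserves +€534M, deposits +€534M.
Totals: Δreserves = +€401M, Δdeposits = +€355M.
Δrequired reserves = 15% × +€355M = +€53.25M.
Δexcess reserves = Δreserves − Δrequired = +€401M − (+€53.25M) = +€347.75 million.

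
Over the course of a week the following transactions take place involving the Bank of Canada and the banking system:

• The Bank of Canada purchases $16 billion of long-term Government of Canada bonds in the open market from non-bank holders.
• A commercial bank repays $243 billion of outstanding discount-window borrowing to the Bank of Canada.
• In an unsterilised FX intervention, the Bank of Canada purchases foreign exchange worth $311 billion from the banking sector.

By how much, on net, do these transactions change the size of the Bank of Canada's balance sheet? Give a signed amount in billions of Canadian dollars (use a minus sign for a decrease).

Asset purchase (from non-banks) $16 billion: a Bank of Canada asset is acquired → +$16B.
Discount-window repayment $243 billion: a Bank of Canada asset is shed → −$243B.
FX purchase $311 billion: a Bank of Canada asset is acquired → +$311B.
Net: 16 − 243 + 311 = +$84 billion.

+$84 billion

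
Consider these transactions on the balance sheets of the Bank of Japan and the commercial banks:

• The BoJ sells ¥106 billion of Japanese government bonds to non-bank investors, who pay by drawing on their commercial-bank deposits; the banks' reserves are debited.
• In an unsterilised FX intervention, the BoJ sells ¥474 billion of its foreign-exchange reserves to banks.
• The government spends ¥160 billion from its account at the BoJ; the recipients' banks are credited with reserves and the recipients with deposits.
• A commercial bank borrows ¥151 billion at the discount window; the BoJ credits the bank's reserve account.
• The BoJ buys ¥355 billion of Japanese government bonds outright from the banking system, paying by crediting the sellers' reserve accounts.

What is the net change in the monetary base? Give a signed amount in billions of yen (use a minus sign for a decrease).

+¥86 billion

Asset sale (to non-banks) ¥106 billion: BoJ balance sheet contracts → −¥106B.
FX sale ¥474 billion: BoJ balance sheet contracts → −¥474B.
Government spending ¥160 billion: a non-base liability converts back to reserves → +¥160B.
Discount-window loan ¥151 billion: BoJ balance sheet expands → +¥151B.
OMO purchase (from banks) ¥355 billion: BoJ balance sheet expands → +¥355B.
Net: −106 − 474 + 160 + 151 + 355 = +¥86 billion.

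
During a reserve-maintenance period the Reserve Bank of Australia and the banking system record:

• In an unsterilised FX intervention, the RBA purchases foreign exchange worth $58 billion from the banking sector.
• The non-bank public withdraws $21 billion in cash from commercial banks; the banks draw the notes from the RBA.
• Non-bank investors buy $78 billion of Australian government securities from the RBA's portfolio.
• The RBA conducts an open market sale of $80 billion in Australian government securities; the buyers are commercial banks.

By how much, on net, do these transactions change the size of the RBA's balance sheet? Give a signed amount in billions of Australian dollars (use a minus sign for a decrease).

RBA balance sheet:
  Assets:      Securities −$158B, Foreign assets +$58B
  Liabilities: Bank reserves −$121B, Currency in circulation +$21B
Change in total RBA assets = -$100 billion.

-$100 billion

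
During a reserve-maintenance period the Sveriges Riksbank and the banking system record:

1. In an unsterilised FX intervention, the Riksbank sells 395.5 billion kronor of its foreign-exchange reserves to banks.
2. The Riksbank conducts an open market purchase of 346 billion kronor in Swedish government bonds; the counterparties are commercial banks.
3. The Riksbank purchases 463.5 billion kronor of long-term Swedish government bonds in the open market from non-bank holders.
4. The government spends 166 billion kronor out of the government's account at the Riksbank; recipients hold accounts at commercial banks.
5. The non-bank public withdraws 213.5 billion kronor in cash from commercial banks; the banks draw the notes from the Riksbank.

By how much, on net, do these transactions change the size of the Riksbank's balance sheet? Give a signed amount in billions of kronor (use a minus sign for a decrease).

+414 billion

Riksbank balance sheet:
  Assets:      Securities +809.5B, Foreign assets −395.5B
  Liabilities: Bank reserves +366.5B, Currency in circulation +213.5B, Government deposits −166B
Commercial banking system:
  Assets:      Reserves at CB +366.5B, Securities −346B, Foreign assets +395.5B
  Liabilities: Checkable deposits +416B
Change in total Riksbank assets = +414 billion.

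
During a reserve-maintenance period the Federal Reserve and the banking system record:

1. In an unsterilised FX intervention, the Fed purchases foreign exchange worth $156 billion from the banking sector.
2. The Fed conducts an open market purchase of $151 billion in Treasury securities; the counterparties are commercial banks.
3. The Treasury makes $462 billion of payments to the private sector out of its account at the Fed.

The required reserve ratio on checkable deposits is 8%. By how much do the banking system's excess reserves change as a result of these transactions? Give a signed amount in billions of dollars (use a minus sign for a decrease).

FX purchase $156 billion: reserves +$156B, deposits 0.
OMO purchase (from banks) $151 billion: reserves +$151B, deposits 0.
Government spending $462 billion: reserves +$462B, deposits +$462B.
Totals: Δreserves = +$769B, Δdeposits = +$462B.
Δrequired reserves = 8% × +$462B = +$36.96B.
Δexcess reserves = Δreserves − Δrequired = +$769B − (+$36.96B) = +$732.04 billion.

+$732.04 billion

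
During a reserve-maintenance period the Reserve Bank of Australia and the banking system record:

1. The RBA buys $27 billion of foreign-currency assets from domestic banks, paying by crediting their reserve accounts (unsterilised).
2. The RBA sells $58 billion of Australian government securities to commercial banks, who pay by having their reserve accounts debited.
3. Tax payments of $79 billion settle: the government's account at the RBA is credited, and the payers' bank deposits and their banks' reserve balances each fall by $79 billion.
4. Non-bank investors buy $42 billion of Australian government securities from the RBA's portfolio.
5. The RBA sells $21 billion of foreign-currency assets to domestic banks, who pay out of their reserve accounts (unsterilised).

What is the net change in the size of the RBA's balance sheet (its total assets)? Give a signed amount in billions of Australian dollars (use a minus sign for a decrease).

-$94 billion

FX purchase $27 billion: an RBA asset is acquired → +$27B.
OMO sale (to banks) $58 billion: an RBA asset is shed → −$58B.
Government account inflow $79 billion: only the composition of liabilities changes → 0.
Asset sale (to non-banks) $42 billion: an RBA asset is shed → −$42B.
FX sale $21 billion: an RBA asset is shed → −$21B.
Net: 27 − 58 + 0 − 42 − 21 = -$94 billion.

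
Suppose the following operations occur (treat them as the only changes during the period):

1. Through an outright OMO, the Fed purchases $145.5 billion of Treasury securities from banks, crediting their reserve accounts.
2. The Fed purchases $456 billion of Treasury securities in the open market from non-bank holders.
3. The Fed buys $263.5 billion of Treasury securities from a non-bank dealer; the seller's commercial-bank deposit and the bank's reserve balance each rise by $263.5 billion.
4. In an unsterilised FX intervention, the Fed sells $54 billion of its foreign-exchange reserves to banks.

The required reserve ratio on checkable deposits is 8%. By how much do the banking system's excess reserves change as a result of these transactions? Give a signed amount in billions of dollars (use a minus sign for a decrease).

OMO purchase (from banks) $145.5 billion: reserves +$145.5B, deposits 0.
Asset purchase (from non-banks) $456 billion: reserves +$456B, deposits +$456B.
Asset purchase (from non-banks) $263.5 billion: reserves +$263.5B, deposits +$263.5B.
FX sale $54 billion: reserves −$54B, deposits 0.
Totals: Δreserves = +$811B, Δdeposits = +$719.5B.
Δrequired reserves = 8% × +$719.5B = +$57.56B.
Δexcess reserves = Δreserves − Δrequired = +$811B − (+$57.56B) = +$753.44 billion.

+$753.44 billion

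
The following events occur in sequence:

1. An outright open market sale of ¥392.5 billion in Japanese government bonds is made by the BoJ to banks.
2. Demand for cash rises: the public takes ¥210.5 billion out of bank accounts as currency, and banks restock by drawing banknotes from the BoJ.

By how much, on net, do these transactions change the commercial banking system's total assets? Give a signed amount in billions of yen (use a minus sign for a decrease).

-¥210.5 billion

OMO sale (to banks) ¥392.5 billion: just an asset swap on bank balance sheets → 0.
Currency withdrawal ¥210.5 billion: bank balance sheets shrink → −¥210.5B.
Net: 0 − 210.5 = -¥210.5 billion.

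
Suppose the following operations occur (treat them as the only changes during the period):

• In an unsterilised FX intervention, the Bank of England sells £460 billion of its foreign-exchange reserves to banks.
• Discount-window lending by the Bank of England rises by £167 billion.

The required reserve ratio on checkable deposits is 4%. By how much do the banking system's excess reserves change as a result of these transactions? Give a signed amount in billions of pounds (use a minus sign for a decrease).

-£293 billion

FX sale £460 billion: reserves −£460B, deposits 0.
Discount-window loan £167 billion: reserves +£167B, deposits 0.
Totals: Δreserves = −£293B, Δdeposits = 0.
Δrequired reserves = 4% × 0 = 0.
Δexcess reserves = Δreserves − Δrequired = −£293B − (0) = -£293 billion.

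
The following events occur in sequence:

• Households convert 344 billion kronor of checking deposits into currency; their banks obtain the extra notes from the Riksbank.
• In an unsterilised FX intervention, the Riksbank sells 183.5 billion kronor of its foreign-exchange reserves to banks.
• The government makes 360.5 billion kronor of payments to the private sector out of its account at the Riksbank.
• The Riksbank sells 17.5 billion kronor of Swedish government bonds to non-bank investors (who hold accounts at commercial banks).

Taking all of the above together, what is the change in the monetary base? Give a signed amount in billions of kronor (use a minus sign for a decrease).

+159.5 billion

Riksbank balance sheet:
  Assets:      Securities −17.5B, Foreign assets −183.5B
  Liabilities: Bank reserves −184.5B, Currency in circulation +344B, Government deposits −360.5B
Monetary base = currency + reserves: +344B + (−184.5B) = +159.5 billion.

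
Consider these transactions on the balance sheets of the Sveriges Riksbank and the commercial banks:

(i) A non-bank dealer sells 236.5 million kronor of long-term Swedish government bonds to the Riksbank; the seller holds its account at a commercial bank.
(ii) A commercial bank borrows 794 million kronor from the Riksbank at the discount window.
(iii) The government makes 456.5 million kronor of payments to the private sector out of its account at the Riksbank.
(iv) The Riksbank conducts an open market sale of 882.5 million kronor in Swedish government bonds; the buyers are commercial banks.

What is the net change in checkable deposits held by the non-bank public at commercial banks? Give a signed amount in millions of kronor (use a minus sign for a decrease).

Riksbank balance sheet:
  Assets:      Securities −646M, Loans to banks +794M
  Liabilities: Bank reserves +604.5M, Government deposits −456.5M
Commercial banking system:
  Assets:      Reserves at CB +604.5M, Securities +882.5M
  Liabilities: Checkable deposits +693M, Borrowings from CB +794M
So the change in checkable deposits held by the non-bank public at commercial banks is +693 million.

+693 million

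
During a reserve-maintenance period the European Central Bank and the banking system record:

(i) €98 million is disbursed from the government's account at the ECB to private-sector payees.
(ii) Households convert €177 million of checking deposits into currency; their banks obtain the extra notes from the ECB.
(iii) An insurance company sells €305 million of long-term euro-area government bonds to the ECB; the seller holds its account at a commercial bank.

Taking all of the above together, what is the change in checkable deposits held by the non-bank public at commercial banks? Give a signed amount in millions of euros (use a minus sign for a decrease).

+€226 million

Government spending €98 million: non-bank counterparties' bank balances rise → +€98M.
Currency withdrawal €177 million: non-bank counterparties' bank balances fall → −€177M.
Asset purchase (from non-banks) €305 million: non-bank counterparties' bank balances rise → +€305M.
Net: 98 − 177 + 305 = +€226 million.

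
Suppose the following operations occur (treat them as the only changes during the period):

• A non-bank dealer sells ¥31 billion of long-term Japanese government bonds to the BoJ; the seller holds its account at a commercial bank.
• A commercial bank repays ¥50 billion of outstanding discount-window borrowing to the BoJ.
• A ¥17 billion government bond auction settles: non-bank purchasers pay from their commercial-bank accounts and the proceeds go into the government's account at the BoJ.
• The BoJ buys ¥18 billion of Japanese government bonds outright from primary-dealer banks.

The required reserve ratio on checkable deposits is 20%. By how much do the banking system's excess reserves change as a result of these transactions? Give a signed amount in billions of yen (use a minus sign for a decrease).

-¥20.8 billion

Asset purchase (from non-banks) ¥31 billion: reserves +¥31B, deposits +¥31B.
Discount-window repayment ¥50 billion: reserves −¥50B, deposits 0.
Government account inflow ¥17 billion: reserves −¥17B, deposits −¥17B.
OMO purchase (from banks) ¥18 billion: reserves +¥18B, deposits 0.
Totals: Δreserves = −¥18B, Δdeposits = +¥14B.
Δrequired reserves = 20% × +¥14B = +¥2.8B.
Δexcess reserves = Δreserves − Δrequired = −¥18B − (+¥2.8B) = -¥20.8 billion.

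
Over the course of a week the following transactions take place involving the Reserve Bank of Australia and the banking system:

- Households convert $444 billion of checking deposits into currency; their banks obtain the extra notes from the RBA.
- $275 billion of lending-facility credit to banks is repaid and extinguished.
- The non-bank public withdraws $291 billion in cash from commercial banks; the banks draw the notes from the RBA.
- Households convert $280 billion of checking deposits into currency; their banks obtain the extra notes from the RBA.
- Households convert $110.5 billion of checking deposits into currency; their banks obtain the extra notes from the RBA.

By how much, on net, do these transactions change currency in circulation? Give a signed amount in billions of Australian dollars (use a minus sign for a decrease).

RBA balance sheet:
  Assets:      Loans to banks −$275B
  Liabilities: Bank reserves −$1400.5B, Currency in circulation +$1125.5B
Commercial banking system:
  Assets:      Reserves at CB −$1400.5B
  Liabilities: Checkable deposits −$1125.5B, Borrowings from CB −$275B
So the change in currency in circulation is +$1125.5 billion.

+$1125.5 billion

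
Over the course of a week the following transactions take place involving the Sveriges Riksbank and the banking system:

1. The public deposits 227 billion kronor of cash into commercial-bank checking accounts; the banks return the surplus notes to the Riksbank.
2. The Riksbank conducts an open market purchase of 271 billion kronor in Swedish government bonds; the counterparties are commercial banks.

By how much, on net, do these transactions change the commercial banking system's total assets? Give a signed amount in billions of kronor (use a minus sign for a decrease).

+227 billion

Riksbank balance sheet:
  Assets:      Securities +271B
  Liabilities: Bank reserves +498B, Currency in circulation −227B
Commercial banking system:
  Assets:      Reserves at CB +498B, Securities −271B
  Liabilities: Checkable deposits +227B
Change in total bank assets = +227 billion.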